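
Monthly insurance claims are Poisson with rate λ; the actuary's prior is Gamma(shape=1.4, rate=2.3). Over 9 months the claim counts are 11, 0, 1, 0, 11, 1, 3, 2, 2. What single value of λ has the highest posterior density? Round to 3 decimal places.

2.779

Σ counts = 31. Posterior: Gamma(shape = 1.4+31 = 32.4, rate = 2.3+9 = 11.3).
Mode = (α−1)/β = 31.4/11.3 = 2.779.
Mean = α/β = 32.4/11.3 = 2.867.
This is the posterior mode — the MAP estimate.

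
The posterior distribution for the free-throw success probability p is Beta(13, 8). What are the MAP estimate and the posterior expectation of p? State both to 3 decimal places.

Mode = (13−1)/(13+8−2) = 12/19 = 0.632.
Mean = 13/(13+8) = 13/21 = 0.619.
Left-skewed posterior ⇒ mean < mode.

MAP = 0.632, posterior mean = 0.619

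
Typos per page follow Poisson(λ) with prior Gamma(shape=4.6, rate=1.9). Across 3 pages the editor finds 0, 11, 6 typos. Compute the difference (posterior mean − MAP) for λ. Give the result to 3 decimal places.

Σ counts = 17. Posterior: Gamma(shape = 4.6+17 = 21.6, rate = 1.9+3 = 4.9).
Mode = (α−1)/β = 20.6/4.9 = 4.204.
Mean = α/β = 21.6/4.9 = 4.408.
Difference = 4.408 − 4.204 = 0.204.

0.204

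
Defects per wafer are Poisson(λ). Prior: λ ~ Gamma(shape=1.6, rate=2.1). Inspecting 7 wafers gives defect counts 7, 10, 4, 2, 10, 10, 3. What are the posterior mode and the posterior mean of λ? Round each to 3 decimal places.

Σ counts = 46. Posterior: Gamma(shape = 1.6+46 = 47.6, rate = 2.1+7 = 9.1).
Mode = (α−1)/β = 46.6/9.1 = 5.121.
Mean = α/β = 47.6/9.1 = 5.231.

λ_MAP = 5.121, E[λ|data] = 5.231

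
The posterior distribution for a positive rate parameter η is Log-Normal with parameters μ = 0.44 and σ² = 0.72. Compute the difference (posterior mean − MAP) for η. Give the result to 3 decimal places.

Mode = exp(μ − σ²) = exp(-0.28) = 0.756.
Mean = exp(μ + σ²/2) = exp(0.800) = 2.226.
Difference = 2.226 − 0.756 = 1.470.

1.470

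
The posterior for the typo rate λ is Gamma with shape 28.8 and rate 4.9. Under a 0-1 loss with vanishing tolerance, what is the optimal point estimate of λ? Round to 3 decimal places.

5.673

Mode = (α−1)/β = 27.8/4.9 = 5.673.
Mean = α/β = 28.8/4.9 = 5.878.
This is the posterior mode — the MAP estimate.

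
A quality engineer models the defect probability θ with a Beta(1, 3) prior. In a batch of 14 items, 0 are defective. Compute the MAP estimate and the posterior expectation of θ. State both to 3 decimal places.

MAP = 0.000, posterior mean = 0.056

Posterior: Beta(1+0, 3+14) = Beta(1, 17).
Since α = 1 ≤ 1 and β > 1, the Beta density is monotone decreasing on [0,1]; the mode is at 0.
Mean = 1/(1+17) = 0.056.
The posterior is right-skewed, so the mean exceeds the mode.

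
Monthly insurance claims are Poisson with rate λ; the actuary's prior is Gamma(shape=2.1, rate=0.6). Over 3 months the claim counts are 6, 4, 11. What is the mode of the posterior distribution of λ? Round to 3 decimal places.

Σ counts = 21. Posterior: Gamma(shape = 2.1+21 = 23.1, rate = 0.6+3 = 3.6).
Mode = (α−1)/β = 22.1/3.6 = 6.139.
Mean = α/β = 23.1/3.6 = 6.417.
This is the posterior mode — the MAP estimate.

6.139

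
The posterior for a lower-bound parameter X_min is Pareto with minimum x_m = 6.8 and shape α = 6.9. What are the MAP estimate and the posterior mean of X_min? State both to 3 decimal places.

The Pareto density is strictly decreasing on [x_m, ∞), so the mode is x_m = 6.800.
Mean = α·x_m/(α−1) = 6.9·6.8/5.9 = 7.953.

MAP = 6.800; posterior mean = 7.953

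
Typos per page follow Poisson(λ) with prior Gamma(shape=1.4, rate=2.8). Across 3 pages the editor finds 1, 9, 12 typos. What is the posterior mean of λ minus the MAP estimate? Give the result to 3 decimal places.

0.172

Σ counts = 22. Posterior: Gamma(shape = 1.4+22 = 23.4, rate = 2.8+3 = 5.8).
Mode = (α−1)/β = 22.4/5.8 = 3.862.
Mean = α/β = 23.4/5.8 = 4.034.
Difference = 4.034 − 3.862 = 0.172.
The posterior is right-skewed, so the mean exceeds the mode.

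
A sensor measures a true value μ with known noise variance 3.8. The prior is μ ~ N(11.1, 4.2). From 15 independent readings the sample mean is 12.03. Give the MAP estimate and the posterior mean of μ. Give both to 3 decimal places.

Posterior for μ is Normal. Precision-weighted mean: (1/4.2·11.1 + 15/3.8·12.03) / (1/4.2 + 15/3.8) = 11.977.
A Normal posterior is symmetric, so mode = mean.

MAP = 11.977, posterior mean = 11.977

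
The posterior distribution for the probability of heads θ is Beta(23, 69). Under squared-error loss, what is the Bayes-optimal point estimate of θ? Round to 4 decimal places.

0.2500

Mode = (23−1)/(23+69−2) = 22/90 = 0.2444.
Mean = 23/(23+69) = 23/92 = 0.2500.
Squared-error loss ⇒ the optimal estimator is the posterior mean.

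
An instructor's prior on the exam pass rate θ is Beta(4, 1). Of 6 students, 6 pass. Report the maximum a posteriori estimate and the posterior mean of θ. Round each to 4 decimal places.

Posterior: Beta(4+6, 1+0) = Beta(10, 1).
Since β = 1 ≤ 1 and α > 1, the Beta density is monotone increasing on [0,1]; the mode is at 1.
Mean = 10/(10+1) = 0.9091.
The mean is pulled below the mode by the posterior's left skew.

maximum a posteriori estimate = 1.0000, posterior mean = 0.9091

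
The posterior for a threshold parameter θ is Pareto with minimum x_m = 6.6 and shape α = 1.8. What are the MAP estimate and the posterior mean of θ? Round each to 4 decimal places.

The Pareto density is strictly decreasing on [x_m, ∞), so the mode is x_m = 6.6000.
Mean = α·x_m/(α−1) = 1.8·6.6/0.8 = 14.8500.

θ_MAP = 6.6000, E[θ|data] = 14.8500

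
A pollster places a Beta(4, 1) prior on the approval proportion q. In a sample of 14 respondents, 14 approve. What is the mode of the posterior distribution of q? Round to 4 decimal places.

1.0000

Posterior: Beta(4+14, 1+0) = Beta(18, 1).
Since β = 1 ≤ 1 and α > 1, the Beta density is monotone increasing on [0,1]; the mode is at 1.
Mean = 18/(18+1) = 0.9474.
This is the posterior mode — the MAP estimate.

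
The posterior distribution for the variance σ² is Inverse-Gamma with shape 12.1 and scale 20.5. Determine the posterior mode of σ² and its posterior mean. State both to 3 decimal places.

Mode = β/(α+1) = 20.5/13.1 = 1.565.
Mean = β/(α−1) = 20.5/11.1 = 1.847.
Right-skewed posterior ⇒ mode < mean.

MAP = 1.565, posterior mean = 1.847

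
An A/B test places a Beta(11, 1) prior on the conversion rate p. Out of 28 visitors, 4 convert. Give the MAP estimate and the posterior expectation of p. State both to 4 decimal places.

MAP = 0.3684; posterior mean = 0.3750

Posterior: Beta(11+4, 1+24) = Beta(15, 25).
Mode = (15−1)/(15+25−2) = 14/38 = 0.3684.
Mean = 15/(15+25) = 15/40 = 0.3750.
Right-skewed posterior ⇒ mode < mean.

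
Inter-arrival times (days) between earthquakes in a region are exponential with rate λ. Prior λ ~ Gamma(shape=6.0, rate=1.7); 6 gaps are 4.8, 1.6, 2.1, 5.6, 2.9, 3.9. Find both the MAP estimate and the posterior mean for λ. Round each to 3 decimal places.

λ_MAP = 0.487, E[λ|data] = 0.531

Σ times = 20.9. Posterior: Gamma(shape = 6.0+6 = 12.0, rate = 1.7+20.9 = 22.6).
Mode = (α−1)/β = 11.0/22.6 = 0.487.
Mean = α/β = 12.0/22.6 = 0.531.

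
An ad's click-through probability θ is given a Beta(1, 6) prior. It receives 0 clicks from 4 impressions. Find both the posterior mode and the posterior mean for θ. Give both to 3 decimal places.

θ_MAP = 0.000, E[θ|data] = 0.091

Posterior: Beta(1+0, 6+4) = Beta(1, 10).
Since α = 1 ≤ 1 and β > 1, the Beta density is monotone decreasing on [0,1]; the mode is at 0.
Mean = 1/(1+10) = 0.091.
Mean > mode: the posterior has a right tail.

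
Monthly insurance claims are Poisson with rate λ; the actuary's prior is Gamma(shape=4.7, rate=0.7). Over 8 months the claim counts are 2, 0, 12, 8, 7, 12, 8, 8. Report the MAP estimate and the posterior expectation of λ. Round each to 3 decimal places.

MAP = 6.977, posterior mean = 7.092

Σ counts = 57. Posterior: Gamma(shape = 4.7+57 = 61.7, rate = 0.7+8 = 8.7).
Mode = (α−1)/β = 60.7/8.7 = 6.977.
Mean = α/β = 61.7/8.7 = 7.092.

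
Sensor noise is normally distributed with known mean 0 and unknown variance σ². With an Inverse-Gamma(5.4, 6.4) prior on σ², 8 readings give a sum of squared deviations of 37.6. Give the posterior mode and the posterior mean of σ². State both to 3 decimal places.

MAP = 2.423; posterior mean = 3.000

Posterior: Inverse-Gamma(shape = 5.4+8/2 = 9.4, scale = 6.4+37.6/2 = 25.2).
Mode = β/(α+1) = 25.2/10.4 = 2.423.
Mean = β/(α−1) = 25.2/8.4 = 3.000.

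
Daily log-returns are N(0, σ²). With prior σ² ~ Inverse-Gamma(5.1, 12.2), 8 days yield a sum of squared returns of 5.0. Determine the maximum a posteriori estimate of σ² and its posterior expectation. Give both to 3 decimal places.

maximum a posteriori estimate = 1.455, posterior expectation = 1.815

Posterior: Inverse-Gamma(shape = 5.1+8/2 = 9.1, scale = 12.2+5.0/2 = 14.7).
Mode = β/(α+1) = 14.7/10.1 = 1.455.
Mean = β/(α−1) = 14.7/8.1 = 1.815.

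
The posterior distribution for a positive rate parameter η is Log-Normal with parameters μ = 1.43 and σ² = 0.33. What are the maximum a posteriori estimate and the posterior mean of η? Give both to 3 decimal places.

MAP = 3.004, posterior mean = 4.928

Mode = exp(μ − σ²) = exp(1.10) = 3.004.
Mean = exp(μ + σ²/2) = exp(1.595) = 4.928.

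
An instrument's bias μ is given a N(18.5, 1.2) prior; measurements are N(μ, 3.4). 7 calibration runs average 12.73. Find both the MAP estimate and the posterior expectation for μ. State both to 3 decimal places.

MAP estimate = 14.393, posterior expectation = 14.393

Posterior for μ is Normal. Precision-weighted mean: (1/1.2·18.5 + 7/3.4·12.73) / (1/1.2 + 7/3.4) = 14.393.
A Normal posterior is symmetric, so mode = mean.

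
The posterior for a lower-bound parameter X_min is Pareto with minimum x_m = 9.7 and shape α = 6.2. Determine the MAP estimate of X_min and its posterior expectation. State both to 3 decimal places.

The Pareto density is strictly decreasing on [x_m, ∞), so the mode is x_m = 9.700.
Mean = α·x_m/(α−1) = 6.2·9.7/5.2 = 11.565.
Right-skewed posterior ⇒ mode < mean.

MAP estimate = 9.700, posterior expectation = 11.565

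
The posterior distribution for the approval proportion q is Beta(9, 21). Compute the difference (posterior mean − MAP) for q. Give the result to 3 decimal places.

Mode = (9−1)/(9+21−2) = 8/28 = 0.286.
Mean = 9/(9+21) = 9/30 = 0.300.
Difference = 0.300 − 0.286 = 0.014.

0.014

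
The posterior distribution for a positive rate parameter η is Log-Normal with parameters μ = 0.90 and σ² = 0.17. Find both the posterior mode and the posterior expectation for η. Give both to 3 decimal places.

MAP: 2.075. Posterior mean: 2.678.

Mode = exp(μ − σ²) = exp(0.73) = 2.075.
Mean = exp(μ + σ²/2) = exp(0.985) = 2.678.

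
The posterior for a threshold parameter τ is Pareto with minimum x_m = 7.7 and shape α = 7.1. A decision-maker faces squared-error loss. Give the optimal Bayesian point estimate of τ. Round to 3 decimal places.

8.962

The Pareto density is strictly decreasing on [x_m, ∞), so the mode is x_m = 7.700.
Mean = α·x_m/(α−1) = 7.1·7.7/6.1 = 8.962.
Squared-error loss ⇒ the optimal estimator is the posterior mean.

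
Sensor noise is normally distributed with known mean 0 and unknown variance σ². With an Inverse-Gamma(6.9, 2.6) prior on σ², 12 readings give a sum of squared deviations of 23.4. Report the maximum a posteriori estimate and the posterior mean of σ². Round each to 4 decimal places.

Posterior: Inverse-Gamma(shape = 6.9+12/2 = 12.9, scale = 2.6+23.4/2 = 14.3).
Mode = β/(α+1) = 14.3/13.9 = 1.0288.
Mean = β/(α−1) = 14.3/11.9 = 1.2017.

MAP: 1.0288. Posterior mean: 1.2017.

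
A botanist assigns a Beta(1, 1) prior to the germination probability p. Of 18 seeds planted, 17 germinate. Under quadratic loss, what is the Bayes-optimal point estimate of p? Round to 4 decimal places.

0.9000

Posterior: Beta(1+17, 1+1) = Beta(18, 2).
Mode = (18−1)/(18+2−2) = 17/18 = 0.9444.
Mean = 18/(18+2) = 18/20 = 0.9000.
Quadratic loss ⇒ the optimal estimator is the posterior mean.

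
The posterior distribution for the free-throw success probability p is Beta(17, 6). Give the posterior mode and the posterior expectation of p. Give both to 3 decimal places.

MAP = 0.762; posterior mean = 0.739

Mode = (17−1)/(17+6−2) = 16/21 = 0.762.
Mean = 17/(17+6) = 17/23 = 0.739.
The mean is pulled below the mode by the posterior's left skew.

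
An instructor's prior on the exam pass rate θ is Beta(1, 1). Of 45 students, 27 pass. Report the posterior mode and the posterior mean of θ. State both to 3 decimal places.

Posterior: Beta(1+27, 1+18) = Beta(28, 19).
Mode = (28−1)/(28+19−2) = 27/45 = 0.600.
Mean = 28/(28+19) = 28/47 = 0.596.

MAP: 0.600. Posterior mean: 0.596.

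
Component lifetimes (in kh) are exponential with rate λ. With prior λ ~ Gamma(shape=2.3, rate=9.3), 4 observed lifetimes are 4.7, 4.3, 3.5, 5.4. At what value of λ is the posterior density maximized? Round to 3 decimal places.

0.195

Σ times = 17.9. Posterior: Gamma(shape = 2.3+4 = 6.3, rate = 9.3+17.9 = 27.2).
Mode = (α−1)/β = 5.3/27.2 = 0.195.
Mean = α/β = 6.3/27.2 = 0.232.
This is the posterior mode — the MAP estimate.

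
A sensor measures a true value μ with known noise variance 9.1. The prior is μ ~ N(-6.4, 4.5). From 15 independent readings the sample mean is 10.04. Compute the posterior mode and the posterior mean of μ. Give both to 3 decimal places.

Posterior for μ is Normal. Precision-weighted mean: (1/4.5·-6.4 + 15/9.1·10.04) / (1/4.5 + 15/9.1) = 8.087.
A Normal posterior is symmetric, so mode = mean.

posterior mode = 8.087, posterior mean = 8.087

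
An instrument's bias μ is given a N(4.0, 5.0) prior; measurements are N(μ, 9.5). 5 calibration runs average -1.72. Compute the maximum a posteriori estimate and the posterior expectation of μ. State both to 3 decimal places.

maximum a posteriori estimate = -0.145, posterior expectation = -0.145

Posterior for μ is Normal. Precision-weighted mean: (1/5.0·4.0 + 5/9.5·-1.72) / (1/5.0 + 5/9.5) = -0.145.
A Normal posterior is symmetric, so mode = mean.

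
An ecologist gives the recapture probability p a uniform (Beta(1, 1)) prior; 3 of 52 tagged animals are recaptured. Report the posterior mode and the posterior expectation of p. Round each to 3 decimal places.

Posterior: Beta(1+3, 1+49) = Beta(4, 50).
Mode = (4−1)/(4+50−2) = 3/52 = 0.058.
Mean = 4/(4+50) = 4/54 = 0.074.

MAP = 0.058; posterior mean = 0.074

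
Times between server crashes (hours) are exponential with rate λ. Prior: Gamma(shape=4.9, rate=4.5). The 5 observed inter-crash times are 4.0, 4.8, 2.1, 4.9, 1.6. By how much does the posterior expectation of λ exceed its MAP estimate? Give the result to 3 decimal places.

Σ times = 17.4. Posterior: Gamma(shape = 4.9+5 = 9.9, rate = 4.5+17.4 = 21.9).
Mode = (α−1)/β = 8.9/21.9 = 0.406.
Mean = α/β = 9.9/21.9 = 0.452.
Difference = 0.452 − 0.406 = 0.046.

0.046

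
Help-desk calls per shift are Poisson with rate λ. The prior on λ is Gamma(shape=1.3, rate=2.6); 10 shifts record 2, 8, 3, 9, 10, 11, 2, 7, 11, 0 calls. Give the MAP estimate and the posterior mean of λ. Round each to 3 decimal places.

MAP = 5.024, posterior mean = 5.103

Σ counts = 63. Posterior: Gamma(shape = 1.3+63 = 64.3, rate = 2.6+10 = 12.6).
Mode = (α−1)/β = 63.3/12.6 = 5.024.
Mean = α/β = 64.3/12.6 = 5.103.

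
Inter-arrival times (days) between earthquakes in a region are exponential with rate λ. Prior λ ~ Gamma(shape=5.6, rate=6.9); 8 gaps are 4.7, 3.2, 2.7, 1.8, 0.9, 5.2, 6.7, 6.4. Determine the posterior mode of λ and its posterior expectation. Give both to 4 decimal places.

posterior mode = 0.3273, posterior expectation = 0.3532

Σ times = 31.6. Posterior: Gamma(shape = 5.6+8 = 13.6, rate = 6.9+31.6 = 38.5).
Mode = (α−1)/β = 12.6/38.5 = 0.3273.
Mean = α/β = 13.6/38.5 = 0.3532.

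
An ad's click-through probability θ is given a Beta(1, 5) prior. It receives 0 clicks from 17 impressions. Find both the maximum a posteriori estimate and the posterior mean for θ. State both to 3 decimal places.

Posterior: Beta(1+0, 5+17) = Beta(1, 22).
Since α = 1 ≤ 1 and β > 1, the Beta density is monotone decreasing on [0,1]; the mode is at 0.
Mean = 1/(1+22) = 0.043.

MAP = 0.000, posterior mean = 0.043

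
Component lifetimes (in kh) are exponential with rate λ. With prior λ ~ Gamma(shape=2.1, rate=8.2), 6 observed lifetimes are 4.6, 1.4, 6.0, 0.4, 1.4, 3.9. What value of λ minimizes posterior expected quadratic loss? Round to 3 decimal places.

Σ times = 17.7. Posterior: Gamma(shape = 2.1+6 = 8.1, rate = 8.2+17.7 = 25.9).
Mode = (α−1)/β = 7.1/25.9 = 0.274.
Mean = α/β = 8.1/25.9 = 0.313.
Quadratic loss ⇒ the optimal estimator is the posterior mean.

0.313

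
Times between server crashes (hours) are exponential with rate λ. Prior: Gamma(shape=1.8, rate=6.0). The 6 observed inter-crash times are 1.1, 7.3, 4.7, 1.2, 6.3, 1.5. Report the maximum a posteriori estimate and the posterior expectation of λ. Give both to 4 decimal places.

λ_MAP = 0.2420, E[λ|data] = 0.2776

Σ times = 22.1. Posterior: Gamma(shape = 1.8+6 = 7.8, rate = 6.0+22.1 = 28.1).
Mode = (α−1)/β = 6.8/28.1 = 0.2420.
Mean = α/β = 7.8/28.1 = 0.2776.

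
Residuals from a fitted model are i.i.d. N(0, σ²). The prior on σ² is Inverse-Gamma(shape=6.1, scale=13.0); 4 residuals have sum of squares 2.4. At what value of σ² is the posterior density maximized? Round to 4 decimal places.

1.5604

Posterior: Inverse-Gamma(shape = 6.1+4/2 = 8.1, scale = 13.0+2.4/2 = 14.2).
Mode = β/(α+1) = 14.2/9.1 = 1.5604.
Mean = β/(α−1) = 14.2/7.1 = 2.0000.
This is the posterior mode — the MAP estimate.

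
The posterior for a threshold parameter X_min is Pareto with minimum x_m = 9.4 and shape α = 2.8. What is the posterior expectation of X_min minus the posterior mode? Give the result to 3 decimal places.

The Pareto density is strictly decreasing on [x_m, ∞), so the mode is x_m = 9.400.
Mean = α·x_m/(α−1) = 2.8·9.4/1.8 = 14.622.
Difference = 14.622 − 9.400 = 5.222.

5.222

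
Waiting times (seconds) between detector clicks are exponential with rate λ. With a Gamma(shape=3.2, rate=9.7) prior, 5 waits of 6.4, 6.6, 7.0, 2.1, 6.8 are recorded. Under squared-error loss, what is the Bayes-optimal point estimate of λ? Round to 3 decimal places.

Σ times = 28.9. Posterior: Gamma(shape = 3.2+5 = 8.2, rate = 9.7+28.9 = 38.6).
Mode = (α−1)/β = 7.2/38.6 = 0.187.
Mean = α/β = 8.2/38.6 = 0.212.
Squared-error loss ⇒ the optimal estimator is the posterior mean.

0.212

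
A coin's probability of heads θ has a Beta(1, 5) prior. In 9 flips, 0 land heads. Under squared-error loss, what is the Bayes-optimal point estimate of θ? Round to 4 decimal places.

Posterior: Beta(1+0, 5+9) = Beta(1, 14).
Since α = 1 ≤ 1 and β > 1, the Beta density is monotone decreasing on [0,1]; the mode is at 0.
Mean = 1/(1+14) = 0.0667.
Squared-error loss ⇒ the optimal estimator is the posterior mean.

0.0667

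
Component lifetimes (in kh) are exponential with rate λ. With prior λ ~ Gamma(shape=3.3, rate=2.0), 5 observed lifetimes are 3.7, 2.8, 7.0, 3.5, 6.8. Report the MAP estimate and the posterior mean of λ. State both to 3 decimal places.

MAP: 0.283. Posterior mean: 0.322.

Σ times = 23.8. Posterior: Gamma(shape = 3.3+5 = 8.3, rate = 2.0+23.8 = 25.8).
Mode = (α−1)/β = 7.3/25.8 = 0.283.
Mean = α/β = 8.3/25.8 = 0.322.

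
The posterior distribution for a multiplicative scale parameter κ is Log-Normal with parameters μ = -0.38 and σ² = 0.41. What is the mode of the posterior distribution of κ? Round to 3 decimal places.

0.454

Mode = exp(μ − σ²) = exp(-0.79) = 0.454.
Mean = exp(μ + σ²/2) = exp(-0.175) = 0.839.
This is the posterior mode — the MAP estimate.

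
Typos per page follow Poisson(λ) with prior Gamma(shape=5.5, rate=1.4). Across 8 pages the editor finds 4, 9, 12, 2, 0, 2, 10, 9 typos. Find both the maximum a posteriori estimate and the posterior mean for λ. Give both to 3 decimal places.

Σ counts = 48. Posterior: Gamma(shape = 5.5+48 = 53.5, rate = 1.4+8 = 9.4).
Mode = (α−1)/β = 52.5/9.4 = 5.585.
Mean = α/β = 53.5/9.4 = 5.691.
The mean is pulled above the mode by the posterior's right skew.

λ_MAP = 5.585, E[λ|data] = 5.691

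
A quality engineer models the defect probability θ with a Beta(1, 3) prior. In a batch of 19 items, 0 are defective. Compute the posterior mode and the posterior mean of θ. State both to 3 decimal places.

MAP: 0.000. Posterior mean: 0.043.

Posterior: Beta(1+0, 3+19) = Beta(1, 22).
Since α = 1 ≤ 1 and β > 1, the Beta density is monotone decreasing on [0,1]; the mode is at 0.
Mean = 1/(1+22) = 0.043.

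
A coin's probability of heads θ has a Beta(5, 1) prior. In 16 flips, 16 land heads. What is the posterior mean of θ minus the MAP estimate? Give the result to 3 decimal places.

-0.045

Posterior: Beta(5+16, 1+0) = Beta(21, 1).
Since β = 1 ≤ 1 and α > 1, the Beta density is monotone increasing on [0,1]; the mode is at 1.
Mean = 21/(21+1) = 0.955.
Difference = 0.955 − 1.000 = -0.045.
The mean is pulled below the mode by the posterior's left skew.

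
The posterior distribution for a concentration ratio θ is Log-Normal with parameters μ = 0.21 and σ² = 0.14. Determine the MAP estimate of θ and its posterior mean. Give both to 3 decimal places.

MAP: 1.073. Posterior mean: 1.323.

Mode = exp(μ − σ²) = exp(0.07) = 1.073.
Mean = exp(μ + σ²/2) = exp(0.280) = 1.323.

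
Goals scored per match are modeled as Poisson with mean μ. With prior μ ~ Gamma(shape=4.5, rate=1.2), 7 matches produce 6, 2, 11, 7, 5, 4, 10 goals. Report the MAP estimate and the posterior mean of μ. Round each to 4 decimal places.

Σ counts = 45. Posterior: Gamma(shape = 4.5+45 = 49.5, rate = 1.2+7 = 8.2).
Mode = (α−1)/β = 48.5/8.2 = 5.9146.
Mean = α/β = 49.5/8.2 = 6.0366.
Right-skewed posterior ⇒ mode < mean.

MAP: 5.9146. Posterior mean: 6.0366.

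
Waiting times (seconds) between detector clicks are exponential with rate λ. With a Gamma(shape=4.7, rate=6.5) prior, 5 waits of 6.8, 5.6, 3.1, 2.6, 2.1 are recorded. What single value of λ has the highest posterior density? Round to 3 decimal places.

0.326

Σ times = 20.2. Posterior: Gamma(shape = 4.7+5 = 9.7, rate = 6.5+20.2 = 26.7).
Mode = (α−1)/β = 8.7/26.7 = 0.326.
Mean = α/β = 9.7/26.7 = 0.363.
This is the posterior mode — the MAP estimate.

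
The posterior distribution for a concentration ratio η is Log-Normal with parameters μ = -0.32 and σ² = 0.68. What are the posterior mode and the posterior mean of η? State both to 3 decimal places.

MAP: 0.368. Posterior mean: 1.020.

Mode = exp(μ − σ²) = exp(-1.00) = 0.368.
Mean = exp(μ + σ²/2) = exp(0.020) = 1.020.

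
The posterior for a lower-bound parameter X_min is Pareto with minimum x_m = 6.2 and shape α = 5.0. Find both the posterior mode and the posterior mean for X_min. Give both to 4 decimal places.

MAP = 6.2000, posterior mean = 7.7500

The Pareto density is strictly decreasing on [x_m, ∞), so the mode is x_m = 6.2000.
Mean = α·x_m/(α−1) = 5.0·6.2/4.0 = 7.7500.
The mean is pulled above the mode by the posterior's right skew.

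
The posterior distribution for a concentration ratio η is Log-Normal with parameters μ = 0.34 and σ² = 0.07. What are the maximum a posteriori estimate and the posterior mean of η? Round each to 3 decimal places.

MAP = 1.310; posterior mean = 1.455

Mode = exp(μ − σ²) = exp(0.27) = 1.310.
Mean = exp(μ + σ²/2) = exp(0.375) = 1.455.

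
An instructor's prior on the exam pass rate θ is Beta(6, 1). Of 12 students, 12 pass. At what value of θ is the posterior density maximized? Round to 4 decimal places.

1.0000

Posterior: Beta(6+12, 1+0) = Beta(18, 1).
Since β = 1 ≤ 1 and α > 1, the Beta density is monotone increasing on [0,1]; the mode is at 1.
Mean = 18/(18+1) = 0.9474.
This is the posterior mode — the MAP estimate.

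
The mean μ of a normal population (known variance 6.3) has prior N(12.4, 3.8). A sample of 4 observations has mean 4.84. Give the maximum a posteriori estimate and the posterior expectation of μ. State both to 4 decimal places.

Posterior for μ is Normal. Precision-weighted mean: (1/3.8·12.4 + 4/6.3·4.84) / (1/3.8 + 4/6.3) = 7.0553.
A Normal posterior is symmetric, so mode = mean.

MAP = 7.0553, posterior mean = 7.0553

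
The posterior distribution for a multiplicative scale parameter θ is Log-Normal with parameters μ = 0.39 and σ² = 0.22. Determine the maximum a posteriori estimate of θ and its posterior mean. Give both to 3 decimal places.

MAP = 1.185; posterior mean = 1.649

Mode = exp(μ − σ²) = exp(0.17) = 1.185.
Mean = exp(μ + σ²/2) = exp(0.500) = 1.649.
The mean is pulled above the mode by the posterior's right skew.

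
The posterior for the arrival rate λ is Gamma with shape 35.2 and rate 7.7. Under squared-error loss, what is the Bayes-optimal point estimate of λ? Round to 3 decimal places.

Mode = (α−1)/β = 34.2/7.7 = 4.442.
Mean = α/β = 35.2/7.7 = 4.571.
Squared-error loss ⇒ the optimal estimator is the posterior mean.

4.571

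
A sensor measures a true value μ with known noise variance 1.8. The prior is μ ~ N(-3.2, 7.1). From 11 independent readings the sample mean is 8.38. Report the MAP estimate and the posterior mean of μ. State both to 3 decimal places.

MAP estimate = 8.119, posterior mean = 8.119

Posterior for μ is Normal. Precision-weighted mean: (1/7.1·-3.2 + 11/1.8·8.38) / (1/7.1 + 11/1.8) = 8.119.
A Normal posterior is symmetric, so mode = mean.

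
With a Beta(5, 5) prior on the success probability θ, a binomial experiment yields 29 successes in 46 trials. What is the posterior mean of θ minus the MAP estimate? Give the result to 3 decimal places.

-0.004

Posterior: Beta(5+29, 5+17) = Beta(34, 22).
Mode = (34−1)/(34+22−2) = 33/54 = 0.611.
Mean = 34/(34+22) = 34/56 = 0.607.
Difference = 0.607 − 0.611 = -0.004.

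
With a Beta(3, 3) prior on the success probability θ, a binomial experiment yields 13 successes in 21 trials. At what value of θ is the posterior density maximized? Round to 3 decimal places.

Posterior: Beta(3+13, 3+8) = Beta(16, 11).
Mode = (16−1)/(16+11−2) = 15/25 = 0.600.
Mean = 16/(16+11) = 16/27 = 0.593.
This is the posterior mode — the MAP estimate.

0.600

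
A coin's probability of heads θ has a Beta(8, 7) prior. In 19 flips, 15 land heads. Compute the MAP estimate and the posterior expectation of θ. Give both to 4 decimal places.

MAP = 0.6875, posterior mean = 0.6765

Posterior: Beta(8+15, 7+4) = Beta(23, 11).
Mode = (23−1)/(23+11−2) = 22/32 = 0.6875.
Mean = 23/(23+11) = 23/34 = 0.6765.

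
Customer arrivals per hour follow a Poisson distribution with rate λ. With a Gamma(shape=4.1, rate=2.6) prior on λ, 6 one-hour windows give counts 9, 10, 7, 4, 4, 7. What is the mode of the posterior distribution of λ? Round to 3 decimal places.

5.128

Σ counts = 41. Posterior: Gamma(shape = 4.1+41 = 45.1, rate = 2.6+6 = 8.6).
Mode = (α−1)/β = 44.1/8.6 = 5.128.
Mean = α/β = 45.1/8.6 = 5.244.
This is the posterior mode — the MAP estimate.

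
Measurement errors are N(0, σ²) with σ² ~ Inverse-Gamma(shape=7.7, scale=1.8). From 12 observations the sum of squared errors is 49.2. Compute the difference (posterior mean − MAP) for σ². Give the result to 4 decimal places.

0.2828

Posterior: Inverse-Gamma(shape = 7.7+12/2 = 13.7, scale = 1.8+49.2/2 = 26.4).
Mode = β/(α+1) = 26.4/14.7 = 1.7959.
Mean = β/(α−1) = 26.4/12.7 = 2.0787.
Difference = 2.0787 − 1.7959 = 0.2828.
Mean > mode: the posterior has a right tail.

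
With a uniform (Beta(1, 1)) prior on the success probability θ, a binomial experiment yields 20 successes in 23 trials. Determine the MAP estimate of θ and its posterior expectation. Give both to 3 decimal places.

MAP = 0.870, posterior mean = 0.840

Posterior: Beta(1+20, 1+3) = Beta(21, 4).
Mode = (21−1)/(21+4−2) = 20/23 = 0.870.
Mean = 21/(21+4) = 21/25 = 0.840.
Left-skewed posterior ⇒ mean < mode.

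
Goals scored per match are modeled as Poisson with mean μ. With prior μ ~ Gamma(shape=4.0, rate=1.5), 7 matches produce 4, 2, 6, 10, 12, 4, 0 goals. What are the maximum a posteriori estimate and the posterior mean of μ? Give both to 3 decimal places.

MAP = 4.824; posterior mean = 4.941

Σ counts = 38. Posterior: Gamma(shape = 4.0+38 = 42.0, rate = 1.5+7 = 8.5).
Mode = (α−1)/β = 41.0/8.5 = 4.824.
Mean = α/β = 42.0/8.5 = 4.941.
Right-skewed posterior ⇒ mode < mean.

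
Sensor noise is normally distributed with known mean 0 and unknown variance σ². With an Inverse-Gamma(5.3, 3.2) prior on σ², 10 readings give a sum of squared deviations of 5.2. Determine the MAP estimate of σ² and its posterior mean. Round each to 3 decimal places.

MAP: 0.513. Posterior mean: 0.624.

Posterior: Inverse-Gamma(shape = 5.3+10/2 = 10.3, scale = 3.2+5.2/2 = 5.8).
Mode = β/(α+1) = 5.8/11.3 = 0.513.
Mean = β/(α−1) = 5.8/9.3 = 0.624.
The mean is pulled above the mode by the posterior's right skew.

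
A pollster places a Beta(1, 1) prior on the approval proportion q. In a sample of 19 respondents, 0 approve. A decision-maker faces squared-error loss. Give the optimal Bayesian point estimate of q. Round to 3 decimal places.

0.048

Posterior: Beta(1+0, 1+19) = Beta(1, 20).
Since α = 1 ≤ 1 and β > 1, the Beta density is monotone decreasing on [0,1]; the mode is at 0.
Mean = 1/(1+20) = 0.048.
Squared-error loss ⇒ the optimal estimator is the posterior mean.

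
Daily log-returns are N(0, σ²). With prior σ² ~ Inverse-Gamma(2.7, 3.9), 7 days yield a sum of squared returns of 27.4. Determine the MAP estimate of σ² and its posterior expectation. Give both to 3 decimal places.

MAP estimate = 2.444, posterior expectation = 3.385

Posterior: Inverse-Gamma(shape = 2.7+7/2 = 6.2, scale = 3.9+27.4/2 = 17.6).
Mode = β/(α+1) = 17.6/7.2 = 2.444.
Mean = β/(α−1) = 17.6/5.2 = 3.385.
The posterior is right-skewed, so the mean exceeds the mode.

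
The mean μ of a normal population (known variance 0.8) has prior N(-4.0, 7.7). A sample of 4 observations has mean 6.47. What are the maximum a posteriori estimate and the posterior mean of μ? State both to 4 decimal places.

Posterior for μ is Normal. Precision-weighted mean: (1/7.7·-4.0 + 4/0.8·6.47) / (1/7.7 + 4/0.8) = 6.2049.
A Normal posterior is symmetric, so mode = mean.

MAP = 6.2049; posterior mean = 6.2049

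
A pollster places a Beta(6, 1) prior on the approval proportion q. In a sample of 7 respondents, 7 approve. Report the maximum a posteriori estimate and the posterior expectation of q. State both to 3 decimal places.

MAP = 1.000; posterior mean = 0.929

Posterior: Beta(6+7, 1+0) = Beta(13, 1).
Since β = 1 ≤ 1 and α > 1, the Beta density is monotone increasing on [0,1]; the mode is at 1.
Mean = 13/(13+1) = 0.929.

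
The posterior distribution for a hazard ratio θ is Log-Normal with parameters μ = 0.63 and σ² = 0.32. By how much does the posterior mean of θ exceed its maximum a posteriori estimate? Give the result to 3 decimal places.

Mode = exp(μ − σ²) = exp(0.31) = 1.363.
Mean = exp(μ + σ²/2) = exp(0.790) = 2.203.
Difference = 2.203 − 1.363 = 0.840.

0.840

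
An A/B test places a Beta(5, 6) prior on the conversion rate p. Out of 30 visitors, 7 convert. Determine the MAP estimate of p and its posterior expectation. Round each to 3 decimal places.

Posterior: Beta(5+7, 6+23) = Beta(12, 29).
Mode = (12−1)/(12+29−2) = 11/39 = 0.282.
Mean = 12/(12+29) = 12/41 = 0.293.
Right-skewed posterior ⇒ mode < mean.

p_MAP = 0.282, E[p|data] = 0.293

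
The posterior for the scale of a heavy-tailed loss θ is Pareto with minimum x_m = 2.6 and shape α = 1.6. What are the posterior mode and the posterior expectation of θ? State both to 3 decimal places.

The Pareto density is strictly decreasing on [x_m, ∞), so the mode is x_m = 2.600.
Mean = α·x_m/(α−1) = 1.6·2.6/0.6 = 6.933.

MAP = 2.600, posterior mean = 6.933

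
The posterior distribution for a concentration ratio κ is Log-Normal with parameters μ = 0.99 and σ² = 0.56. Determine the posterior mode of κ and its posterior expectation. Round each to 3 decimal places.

Mode = exp(μ − σ²) = exp(0.43) = 1.537.
Mean = exp(μ + σ²/2) = exp(1.270) = 3.561.
The posterior is right-skewed, so the mean exceeds the mode.

MAP: 1.537. Posterior mean: 3.561.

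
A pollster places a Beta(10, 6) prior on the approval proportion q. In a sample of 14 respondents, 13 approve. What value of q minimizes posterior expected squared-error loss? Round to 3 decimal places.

Posterior: Beta(10+13, 6+1) = Beta(23, 7).
Mode = (23−1)/(23+7−2) = 22/28 = 0.786.
Mean = 23/(23+7) = 23/30 = 0.767.
Squared-error loss ⇒ the optimal estimator is the posterior mean.

0.767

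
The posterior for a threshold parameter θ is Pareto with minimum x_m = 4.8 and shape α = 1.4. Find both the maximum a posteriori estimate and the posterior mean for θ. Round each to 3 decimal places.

The Pareto density is strictly decreasing on [x_m, ∞), so the mode is x_m = 4.800.
Mean = α·x_m/(α−1) = 1.4·4.8/0.4 = 16.800.

θ_MAP = 4.800, E[θ|data] = 16.800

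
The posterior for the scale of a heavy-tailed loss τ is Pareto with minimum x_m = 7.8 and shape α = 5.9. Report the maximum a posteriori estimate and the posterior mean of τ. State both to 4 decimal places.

The Pareto density is strictly decreasing on [x_m, ∞), so the mode is x_m = 7.8000.
Mean = α·x_m/(α−1) = 5.9·7.8/4.9 = 9.3918.

MAP: 7.8000. Posterior mean: 9.3918.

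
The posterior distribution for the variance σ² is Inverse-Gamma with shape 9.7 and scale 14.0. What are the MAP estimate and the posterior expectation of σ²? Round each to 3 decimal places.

MAP = 1.308, posterior mean = 1.609

Mode = β/(α+1) = 14.0/10.7 = 1.308.
Mean = β/(α−1) = 14.0/8.7 = 1.609.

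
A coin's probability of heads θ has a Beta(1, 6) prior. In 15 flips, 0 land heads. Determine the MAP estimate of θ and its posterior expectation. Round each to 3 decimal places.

Posterior: Beta(1+0, 6+15) = Beta(1, 21).
Since α = 1 ≤ 1 and β > 1, the Beta density is monotone decreasing on [0,1]; the mode is at 0.
Mean = 1/(1+21) = 0.045.
The posterior is right-skewed, so the mean exceeds the mode.

MAP = 0.000, posterior mean = 0.045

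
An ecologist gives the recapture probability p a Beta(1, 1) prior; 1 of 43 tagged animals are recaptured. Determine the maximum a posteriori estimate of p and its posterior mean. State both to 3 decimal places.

MAP = 0.023; posterior mean = 0.044

Posterior: Beta(1+1, 1+42) = Beta(2, 43).
Mode = (2−1)/(2+43−2) = 1/43 = 0.023.
With a flat prior the MAP equals the MLE, 1/43.
Mean = 2/(2+43) = 2/45 = 0.044.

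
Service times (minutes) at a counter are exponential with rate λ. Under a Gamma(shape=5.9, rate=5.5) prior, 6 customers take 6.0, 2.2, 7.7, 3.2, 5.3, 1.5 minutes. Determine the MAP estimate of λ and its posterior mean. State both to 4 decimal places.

MAP = 0.3471; posterior mean = 0.3790

Σ times = 25.9. Posterior: Gamma(shape = 5.9+6 = 11.9, rate = 5.5+25.9 = 31.4).
Mode = (α−1)/β = 10.9/31.4 = 0.3471.
Mean = α/β = 11.9/31.4 = 0.3790.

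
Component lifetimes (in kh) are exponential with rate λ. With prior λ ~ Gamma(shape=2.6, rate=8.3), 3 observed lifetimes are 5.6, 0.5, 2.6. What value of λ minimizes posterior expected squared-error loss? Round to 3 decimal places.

Σ times = 8.7. Posterior: Gamma(shape = 2.6+3 = 5.6, rate = 8.3+8.7 = 17.0).
Mode = (α−1)/β = 4.6/17.0 = 0.271.
Mean = α/β = 5.6/17.0 = 0.329.
Squared-error loss ⇒ the optimal estimator is the posterior mean.

0.329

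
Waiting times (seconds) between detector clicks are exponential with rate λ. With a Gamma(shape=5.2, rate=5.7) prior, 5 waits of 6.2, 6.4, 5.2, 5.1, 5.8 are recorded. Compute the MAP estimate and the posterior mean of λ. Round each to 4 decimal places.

Σ times = 28.7. Posterior: Gamma(shape = 5.2+5 = 10.2, rate = 5.7+28.7 = 34.4).
Mode = (α−1)/β = 9.2/34.4 = 0.2674.
Mean = α/β = 10.2/34.4 = 0.2965.

MAP = 0.2674, posterior mean = 0.2965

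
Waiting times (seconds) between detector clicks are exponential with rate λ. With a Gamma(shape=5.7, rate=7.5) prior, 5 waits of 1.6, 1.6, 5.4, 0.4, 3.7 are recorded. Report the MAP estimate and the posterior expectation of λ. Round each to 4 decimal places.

λ_MAP = 0.4802, E[λ|data] = 0.5297

Σ times = 12.7. Posterior: Gamma(shape = 5.7+5 = 10.7, rate = 7.5+12.7 = 20.2).
Mode = (α−1)/β = 9.7/20.2 = 0.4802.
Mean = α/β = 10.7/20.2 = 0.5297.
The mean is pulled above the mode by the posterior's right skew.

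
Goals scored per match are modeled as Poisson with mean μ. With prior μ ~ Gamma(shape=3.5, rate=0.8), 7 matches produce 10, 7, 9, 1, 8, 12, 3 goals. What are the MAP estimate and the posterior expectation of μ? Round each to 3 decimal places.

Σ counts = 50. Posterior: Gamma(shape = 3.5+50 = 53.5, rate = 0.8+7 = 7.8).
Mode = (α−1)/β = 52.5/7.8 = 6.731.
Mean = α/β = 53.5/7.8 = 6.859.
Right-skewed posterior ⇒ mode < mean.

MAP = 6.731, posterior mean = 6.859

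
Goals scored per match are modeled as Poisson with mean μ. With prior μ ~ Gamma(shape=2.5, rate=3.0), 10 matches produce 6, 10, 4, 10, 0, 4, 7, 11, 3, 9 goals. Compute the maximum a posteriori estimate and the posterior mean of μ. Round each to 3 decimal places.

Σ counts = 64. Posterior: Gamma(shape = 2.5+64 = 66.5, rate = 3.0+10 = 13.0).
Mode = (α−1)/β = 65.5/13.0 = 5.038.
Mean = α/β = 66.5/13.0 = 5.115.

MAP = 5.038, posterior mean = 5.115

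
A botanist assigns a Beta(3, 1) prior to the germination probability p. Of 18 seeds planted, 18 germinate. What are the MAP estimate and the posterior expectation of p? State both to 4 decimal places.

Posterior: Beta(3+18, 1+0) = Beta(21, 1).
Since β = 1 ≤ 1 and α > 1, the Beta density is monotone increasing on [0,1]; the mode is at 1.
Mean = 21/(21+1) = 0.9545.
Left-skewed posterior ⇒ mean < mode.

MAP: 1.0000. Posterior mean: 0.9545.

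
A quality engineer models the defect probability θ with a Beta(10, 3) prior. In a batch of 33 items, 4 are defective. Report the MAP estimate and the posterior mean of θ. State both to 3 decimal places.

Posterior: Beta(10+4, 3+29) = Beta(14, 32).
Mode = (14−1)/(14+32−2) = 13/44 = 0.295.
Mean = 14/(14+32) = 14/46 = 0.304.

MAP: 0.295. Posterior mean: 0.304.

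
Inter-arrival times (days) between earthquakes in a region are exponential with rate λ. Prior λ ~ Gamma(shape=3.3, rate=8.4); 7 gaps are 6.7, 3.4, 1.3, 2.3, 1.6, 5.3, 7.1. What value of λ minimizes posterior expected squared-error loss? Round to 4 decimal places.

Σ times = 27.7. Posterior: Gamma(shape = 3.3+7 = 10.3, rate = 8.4+27.7 = 36.1).
Mode = (α−1)/β = 9.3/36.1 = 0.2576.
Mean = α/β = 10.3/36.1 = 0.2853.
Squared-error loss ⇒ the optimal estimator is the posterior mean.

0.2853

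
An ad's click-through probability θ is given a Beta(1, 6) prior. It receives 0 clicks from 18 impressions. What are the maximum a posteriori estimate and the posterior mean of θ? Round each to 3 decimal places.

Posterior: Beta(1+0, 6+18) = Beta(1, 24).
Since α = 1 ≤ 1 and β > 1, the Beta density is monotone decreasing on [0,1]; the mode is at 0.
Mean = 1/(1+24) = 0.040.

θ_MAP = 0.000, E[θ|data] = 0.040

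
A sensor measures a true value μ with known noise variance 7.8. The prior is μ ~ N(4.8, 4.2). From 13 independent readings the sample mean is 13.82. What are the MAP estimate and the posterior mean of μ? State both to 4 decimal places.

Posterior for μ is Normal. Precision-weighted mean: (1/4.2·4.8 + 13/7.8·13.82) / (1/4.2 + 13/7.8) = 12.6925.
A Normal posterior is symmetric, so mode = mean.

MAP = 12.6925; posterior mean = 12.6925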